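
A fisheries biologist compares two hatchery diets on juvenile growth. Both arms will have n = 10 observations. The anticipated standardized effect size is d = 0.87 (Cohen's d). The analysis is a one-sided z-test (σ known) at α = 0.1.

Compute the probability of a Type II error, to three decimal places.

Noncentrality parameter: δ = d·√(n/2) = 0.87 × √(10/2) = 1.9454
One-sided α = 0.1 → critical value z_{0.1} = 1.282.
Power = Φ(δ − 1.282) = Φ(0.664) = 0.7466.
Type II error: β = 1 − power = 1 − 0.7466 = 0.2534.

β ≈ 0.253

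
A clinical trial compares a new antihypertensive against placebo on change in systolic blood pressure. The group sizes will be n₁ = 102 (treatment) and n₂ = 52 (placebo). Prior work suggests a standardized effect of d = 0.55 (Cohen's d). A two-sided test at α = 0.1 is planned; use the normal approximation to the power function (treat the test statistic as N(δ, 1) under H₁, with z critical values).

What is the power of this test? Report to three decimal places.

Power ≈ 0.943

Noncentrality parameter: δ = d / √(1/n₁ + 1/n₂) = 0.55 / √(1/102 + 1/52) = 3.2278
Critical value for a two-sided test at α = 0.1: z_{α/2} = 1.645.
Power = Φ(δ − 1.645) + Φ(−δ − 1.645) = Φ(1.583) + Φ(-4.873) = 0.9433 + 0.0000 = 0.9433.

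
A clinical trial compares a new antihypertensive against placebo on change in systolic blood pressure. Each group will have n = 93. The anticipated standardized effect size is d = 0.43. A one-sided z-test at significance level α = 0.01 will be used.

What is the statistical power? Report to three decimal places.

Noncentrality parameter: λ = d·√(n/2) = 0.43 × √(93/2) = 2.9322
Critical value for a one-sided test at α = 0.01: z_α = 2.326.
Power = Φ(λ − 2.326) = Φ(0.606) = 0.7277.

Power ≈ 0.728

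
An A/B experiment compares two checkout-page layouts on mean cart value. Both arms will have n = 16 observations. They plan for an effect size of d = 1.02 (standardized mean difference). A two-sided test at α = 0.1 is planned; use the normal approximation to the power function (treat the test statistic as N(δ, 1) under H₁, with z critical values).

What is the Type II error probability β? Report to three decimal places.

β ≈ 0.107

Noncentrality parameter: δ = d·√(n/2) = 1.02 × √(16/2) = 2.8850
Two-sided α = 0.1 → critical value z_{0.05} = 1.645.
Power = Φ(δ − 1.645) + Φ(−δ − 1.645) = Φ(1.240) + Φ(-4.530) = 0.8925 + 0.0000 = 0.8925.
Type II error: β = 1 − power = 1 − 0.8925 = 0.1075.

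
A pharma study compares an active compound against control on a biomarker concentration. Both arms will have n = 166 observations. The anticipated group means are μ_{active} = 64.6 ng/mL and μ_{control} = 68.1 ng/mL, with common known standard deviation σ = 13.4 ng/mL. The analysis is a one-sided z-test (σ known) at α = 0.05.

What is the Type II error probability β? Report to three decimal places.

β ≈ 0.231

Standardized effect: d = |μ_{active} − μ_{control}| / σ = |64.6 − 68.1| / 13.4 = 0.2612
Noncentrality parameter: δ = d·√(n/2) = 0.2612 × √(166/2) = 2.3796
One-sided α = 0.05 → critical value z_{0.05} = 1.645.
Power = P(Z > 1.645 − δ) = Φ(0.735) = 0.7688.
Type II error: β = 1 − power = 1 − 0.7688 = 0.2312.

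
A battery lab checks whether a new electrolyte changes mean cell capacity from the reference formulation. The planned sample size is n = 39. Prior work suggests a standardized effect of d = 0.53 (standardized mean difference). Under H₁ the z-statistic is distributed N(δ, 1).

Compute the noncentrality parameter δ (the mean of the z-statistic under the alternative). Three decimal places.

δ ≈ 3.310

The noncentrality parameter scales effect size by the design's sample-size factor: δ = d·√n = 0.53 × √39 = 3.3098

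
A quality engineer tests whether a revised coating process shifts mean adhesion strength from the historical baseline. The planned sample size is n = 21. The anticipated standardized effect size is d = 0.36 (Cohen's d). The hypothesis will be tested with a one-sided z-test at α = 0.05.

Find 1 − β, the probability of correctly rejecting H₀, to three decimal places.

Noncentrality parameter: δ = d·√n = 0.36 × √21 = 1.6497
One-sided α = 0.05 → critical value z_{0.05} = 1.645.
Power = P(Z > 1.645 − δ) = Φ(0.005) = 0.5019.

Power ≈ 0.502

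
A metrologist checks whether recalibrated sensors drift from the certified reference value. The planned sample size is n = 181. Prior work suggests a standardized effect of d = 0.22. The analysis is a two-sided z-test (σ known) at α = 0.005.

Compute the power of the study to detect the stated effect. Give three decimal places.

Power ≈ 0.561

Noncentrality parameter: δ = d·√n = 0.22 × √181 = 2.9598
Critical value for a two-sided test at α = 0.005: z_{α/2} = 2.807.
Power = Φ(δ − 2.807) + Φ(−δ − 2.807) = Φ(0.153) + Φ(-5.767) = 0.5607 + 0.0000 = 0.5607.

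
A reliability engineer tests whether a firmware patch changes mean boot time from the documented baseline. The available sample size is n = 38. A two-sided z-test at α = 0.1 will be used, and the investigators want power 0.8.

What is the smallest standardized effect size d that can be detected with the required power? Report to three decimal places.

d ≈ 0.403

Need Φ(δ − 1.645) = 0.8, so δ = 1.645 + 0.842 = 2.486.
(The second rejection-region term Φ(−δ − z_{α/2}) is negligible and dropped.)
δ = d·√n ⇒ d = δ/√n = 2.486/√38 = 0.4034.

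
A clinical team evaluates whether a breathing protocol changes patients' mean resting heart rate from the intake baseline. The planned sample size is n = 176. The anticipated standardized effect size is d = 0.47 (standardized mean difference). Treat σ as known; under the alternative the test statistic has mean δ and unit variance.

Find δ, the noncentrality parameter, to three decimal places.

δ = d·√n = 0.47 × √176 = 6.2353

δ ≈ 6.235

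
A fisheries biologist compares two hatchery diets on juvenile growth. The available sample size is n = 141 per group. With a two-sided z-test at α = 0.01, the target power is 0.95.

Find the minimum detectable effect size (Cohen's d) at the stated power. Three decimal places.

d ≈ 0.503

Required noncentrality: δ = z_{0.005} + z_{0.05} = 2.576 + 1.645 = 4.221.
(The second rejection-region term Φ(−δ − z_{α/2}) is negligible and dropped.)
δ = d·√(n/2) ⇒ d = δ/√(n/2) = 4.221/√(141/2) = 0.5027.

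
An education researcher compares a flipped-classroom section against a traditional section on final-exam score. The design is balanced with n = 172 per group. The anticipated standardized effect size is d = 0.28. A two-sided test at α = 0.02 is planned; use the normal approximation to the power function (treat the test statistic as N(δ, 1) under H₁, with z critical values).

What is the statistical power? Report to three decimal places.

Noncentrality parameter: δ = d·√(n/2) = 0.28 × √(172/2) = 2.5966
Two-sided α = 0.02 → critical value z_{0.01} = 2.326.
Power = Φ(δ − 2.326) + Φ(−δ − 2.326) = Φ(0.270) + Φ(-4.923) = 0.6065 + 0.0000 = 0.6065.

Power ≈ 0.607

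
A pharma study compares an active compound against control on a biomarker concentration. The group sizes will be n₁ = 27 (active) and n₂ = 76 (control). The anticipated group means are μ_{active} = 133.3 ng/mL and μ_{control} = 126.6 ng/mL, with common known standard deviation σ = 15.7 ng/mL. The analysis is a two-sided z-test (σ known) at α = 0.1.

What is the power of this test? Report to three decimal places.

Standardized effect: d = |μ_{active} − μ_{control}| / σ = |133.3 − 126.6| / 15.7 = 0.4268
Noncentrality parameter: δ = d / √(1/n₁ + 1/n₂) = 0.4268 / √(1/27 + 1/76) = 1.9048
Critical value for a two-sided test at α = 0.1: z_{α/2} = 1.645.
Power = Φ(δ − 1.645) + Φ(−δ − 1.645) = Φ(0.260) + Φ(-3.550) = 0.6025 + 0.0002 = 0.6027.

Power ≈ 0.603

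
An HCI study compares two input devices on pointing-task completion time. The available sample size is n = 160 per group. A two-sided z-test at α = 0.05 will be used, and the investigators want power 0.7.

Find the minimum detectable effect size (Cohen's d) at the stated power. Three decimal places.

d ≈ 0.278

Need Φ(δ − 1.960) = 0.7, so δ = 1.960 + 0.524 = 2.484.
(The second rejection-region term Φ(−δ − z_{α/2}) is negligible and dropped.)
δ = d·√(n/2) ⇒ d = δ/√(n/2) = 2.484/√(160/2) = 0.2778.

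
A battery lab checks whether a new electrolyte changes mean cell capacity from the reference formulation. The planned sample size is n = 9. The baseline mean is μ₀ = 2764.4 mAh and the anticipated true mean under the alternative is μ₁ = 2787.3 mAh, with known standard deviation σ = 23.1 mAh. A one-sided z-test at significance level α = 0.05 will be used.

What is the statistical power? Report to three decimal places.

Standardized effect: d = |μ₁ − μ₀| / σ = |2787.3 − 2764.4| / 23.1 = 0.9913
Noncentrality parameter: δ = d·√n = 0.9913 × √9 = 2.9740
Critical value for a one-sided test at α = 0.05: z_α = 1.645.
Power = Φ(δ − 1.645) = Φ(1.329) = 0.9081.

Power ≈ 0.908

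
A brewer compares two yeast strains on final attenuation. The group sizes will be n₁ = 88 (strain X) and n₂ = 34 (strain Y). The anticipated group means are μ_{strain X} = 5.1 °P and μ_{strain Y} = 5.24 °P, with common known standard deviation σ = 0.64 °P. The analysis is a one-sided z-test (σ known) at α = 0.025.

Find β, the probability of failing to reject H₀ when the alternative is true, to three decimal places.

Standardized effect: d = |μ_{strain X} − μ_{strain Y}| / σ = |5.1 − 5.24| / 0.64 = 0.2188
Noncentrality parameter: δ = d / √(1/n₁ + 1/n₂) = 0.2188 / √(1/88 + 1/34) = 1.0833
One-sided α = 0.025 → critical value z_{0.025} = 1.960.
Power = Φ(δ − 1.960) = Φ(-0.877) = 0.1903.
Type II error: β = 1 − power = 1 − 0.1903 = 0.8097.

β ≈ 0.810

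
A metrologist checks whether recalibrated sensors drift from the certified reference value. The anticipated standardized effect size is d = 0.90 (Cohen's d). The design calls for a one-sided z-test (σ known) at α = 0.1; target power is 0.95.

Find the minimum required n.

For power 0.95 need Φ(δ − z_{0.1}) = 0.95, so δ = z_{0.1} + z_{0.05} = 1.282 + 1.645 = 2.926.
δ = d·√n ⇒ n = (δ/d)² = (2.926 / 0.90)² = 10.57.
Rounding up, n = 11.

n = 11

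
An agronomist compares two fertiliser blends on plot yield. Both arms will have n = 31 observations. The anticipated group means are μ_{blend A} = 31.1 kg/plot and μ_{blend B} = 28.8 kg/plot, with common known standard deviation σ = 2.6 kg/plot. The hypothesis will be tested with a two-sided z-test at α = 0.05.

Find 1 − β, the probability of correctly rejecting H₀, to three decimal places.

Power ≈ 0.936

Standardized effect: d = |μ_{blend A} − μ_{blend B}| / σ = |31.1 − 28.8| / 2.6 = 0.8846
Noncentrality parameter: δ = d·√(n/2) = 0.8846 × √(31/2) = 3.4827
Two-sided α = 0.05 → critical value z_{0.025} = 1.960.
Power = Φ(δ − 1.960) + Φ(−δ − 1.960) = Φ(1.523) + Φ(-5.443) = 0.9361 + 0.0000 = 0.9361.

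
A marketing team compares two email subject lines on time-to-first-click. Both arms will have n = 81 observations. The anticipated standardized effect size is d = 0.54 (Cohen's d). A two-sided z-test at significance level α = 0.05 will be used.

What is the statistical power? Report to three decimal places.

Power ≈ 0.930

Noncentrality parameter: δ = d·√(n/2) = 0.54 × √(81/2) = 3.4365
Critical value for a two-sided test at α = 0.05: z_{α/2} = 1.960.
Power = Φ(δ − 1.960) + Φ(−δ − 1.960) = Φ(1.477) + Φ(-5.397) = 0.9301 + 0.0000 = 0.9301.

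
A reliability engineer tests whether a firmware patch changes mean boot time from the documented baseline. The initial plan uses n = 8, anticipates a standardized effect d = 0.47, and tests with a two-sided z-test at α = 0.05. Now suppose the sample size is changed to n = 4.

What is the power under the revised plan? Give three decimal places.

With n = 4: δ = d·√n = 0.47 × √4 = 0.9400. Critical value z_{0.025} = 1.960.
Revised power = Φ(δ − 1.960) + Φ(−δ − 1.960) = Φ(-1.020) + Φ(-2.900) = 0.1539 + 0.0019 = 0.1557.

Power ≈ 0.156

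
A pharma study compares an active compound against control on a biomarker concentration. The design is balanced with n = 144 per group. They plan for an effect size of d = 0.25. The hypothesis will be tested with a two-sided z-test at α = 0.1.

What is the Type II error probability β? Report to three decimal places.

Noncentrality parameter: δ = d·√(n/2) = 0.25 × √(144/2) = 2.1213
Critical value for a two-sided test at α = 0.1: z_{α/2} = 1.645.
Power = Φ(δ − 1.645) + Φ(−δ − 1.645) = Φ(0.476) + Φ(-3.766) = 0.6831 + 0.0001 = 0.6832.
Type II error: β = 1 − power = 1 − 0.6832 = 0.3168.

β ≈ 0.317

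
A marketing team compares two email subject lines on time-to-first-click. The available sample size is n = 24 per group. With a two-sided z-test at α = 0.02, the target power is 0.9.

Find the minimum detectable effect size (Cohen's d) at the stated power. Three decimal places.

Need Φ(δ − 2.326) = 0.9, so δ = 2.326 + 1.282 = 3.608.
(Lower-tail contribution to power is negligible for δ > 0.)
δ = d·√(n/2) ⇒ d = δ/√(n/2) = 3.608/√(24/2) = 1.0415.

d ≈ 1.042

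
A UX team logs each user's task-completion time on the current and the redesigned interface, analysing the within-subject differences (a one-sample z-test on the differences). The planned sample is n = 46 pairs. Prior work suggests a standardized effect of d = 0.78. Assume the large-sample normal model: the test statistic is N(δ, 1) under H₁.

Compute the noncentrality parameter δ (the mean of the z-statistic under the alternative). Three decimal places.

The noncentrality parameter scales effect size by the design's sample-size factor: δ = d·√n = 0.78 × √46 = 5.2902

δ ≈ 5.290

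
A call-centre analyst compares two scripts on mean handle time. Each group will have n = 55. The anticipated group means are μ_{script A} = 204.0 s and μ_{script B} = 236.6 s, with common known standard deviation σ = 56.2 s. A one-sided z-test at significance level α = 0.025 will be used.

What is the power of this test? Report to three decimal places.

Standardized effect: d = |μ_{script A} − μ_{script B}| / σ = |204.0 − 236.6| / 56.2 = 0.5801
Noncentrality parameter: δ = d·√(n/2) = 0.5801 × √(55/2) = 3.0419
Critical value for a one-sided test at α = 0.025: z_α = 1.960.
Power = P(Z > 1.960 − δ) = Φ(1.082) = 0.8604.

Power ≈ 0.860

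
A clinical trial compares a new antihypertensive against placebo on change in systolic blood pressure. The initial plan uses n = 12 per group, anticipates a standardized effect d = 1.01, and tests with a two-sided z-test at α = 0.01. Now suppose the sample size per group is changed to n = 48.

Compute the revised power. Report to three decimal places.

With n = 48 per group: δ = d·√(n/2) = 1.01 × √(48/2) = 4.9480. Critical value z_{0.005} = 2.576.
Revised power = Φ(δ − 2.576) + Φ(−δ − 2.576) = Φ(2.372) + Φ(-7.524) = 0.9912 + 0.0000 = 0.9912.

Power ≈ 0.991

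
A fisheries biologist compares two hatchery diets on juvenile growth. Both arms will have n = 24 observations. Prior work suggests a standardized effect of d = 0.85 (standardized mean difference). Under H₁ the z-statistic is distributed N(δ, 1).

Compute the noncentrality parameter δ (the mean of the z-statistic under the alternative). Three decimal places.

δ ≈ 2.944

The noncentrality parameter scales effect size by the design's sample-size factor: δ = d·√(n/2) = 0.85 × √(24/2) = 2.9445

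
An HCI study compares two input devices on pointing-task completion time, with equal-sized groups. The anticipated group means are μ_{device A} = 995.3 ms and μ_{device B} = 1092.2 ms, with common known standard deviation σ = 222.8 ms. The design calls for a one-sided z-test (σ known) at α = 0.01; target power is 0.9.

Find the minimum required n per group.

Standardized effect: d = |μ_{device A} − μ_{device B}| / σ = |995.3 − 1092.2| / 222.8 = 0.4349
For power 0.9 need Φ(δ − z_{0.01}) = 0.9, so δ = z_{0.01} + z_{0.10} = 2.326 + 1.282 = 3.608.
δ = d·√(n/2) ⇒ n = 2(δ/d)² = 2 × (3.608 / 0.4349)² = 137.63.
Rounding up, n = 138 per group.

n = 138 per group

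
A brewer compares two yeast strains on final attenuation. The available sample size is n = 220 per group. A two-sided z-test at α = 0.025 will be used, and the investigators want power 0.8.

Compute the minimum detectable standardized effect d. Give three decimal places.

Required noncentrality: δ = z_{0.0125} + z_{0.20} = 2.241 + 0.842 = 3.083.
(The second rejection-region term Φ(−δ − z_{α/2}) is negligible and dropped.)
δ = d·√(n/2) ⇒ d = δ/√(n/2) = 3.083/√(220/2) = 0.2940.

d ≈ 0.294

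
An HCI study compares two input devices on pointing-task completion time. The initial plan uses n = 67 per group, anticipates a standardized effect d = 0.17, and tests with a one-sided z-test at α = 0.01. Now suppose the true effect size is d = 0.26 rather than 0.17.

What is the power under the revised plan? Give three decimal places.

Power ≈ 0.206

With d = 0.26: δ = d·√(n/2) = 0.26 × √(67/2) = 1.5049. Critical value z_{0.01} = 2.326.
Revised power = P(Z > 2.326 − δ) = Φ(-0.821) = 0.2057.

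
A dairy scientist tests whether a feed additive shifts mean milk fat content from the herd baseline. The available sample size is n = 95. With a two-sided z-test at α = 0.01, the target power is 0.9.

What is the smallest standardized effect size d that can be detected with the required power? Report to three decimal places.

Required noncentrality: δ = z_{0.005} + z_{0.10} = 2.576 + 1.282 = 3.857.
(The second rejection-region term Φ(−δ − z_{α/2}) is negligible and dropped.)
δ = d·√n ⇒ d = δ/√n = 3.857/√95 = 0.3958.

d ≈ 0.396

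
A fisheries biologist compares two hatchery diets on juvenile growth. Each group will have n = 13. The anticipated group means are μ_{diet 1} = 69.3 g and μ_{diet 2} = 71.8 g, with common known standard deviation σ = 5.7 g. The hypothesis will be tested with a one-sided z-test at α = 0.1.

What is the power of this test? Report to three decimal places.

Standardized effect: d = |μ_{diet 1} − μ_{diet 2}| / σ = |69.3 − 71.8| / 5.7 = 0.4386
Noncentrality parameter: δ = d·√(n/2) = 0.4386 × √(13/2) = 1.1182
Critical value for a one-sided test at α = 0.1: z_α = 1.282.
Power = P(Z > 1.282 − δ) = Φ(-0.163) = 0.4351.

Power ≈ 0.435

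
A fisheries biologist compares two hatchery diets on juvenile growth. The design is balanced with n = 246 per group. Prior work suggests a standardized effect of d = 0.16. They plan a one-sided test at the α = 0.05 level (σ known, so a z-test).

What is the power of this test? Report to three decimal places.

Noncentrality parameter: δ = d·√(n/2) = 0.16 × √(246/2) = 1.7745
One-sided α = 0.05 → critical value z_{0.05} = 1.645.
Power = P(Z > 1.645 − δ) = Φ(0.130) = 0.5516.

Power ≈ 0.552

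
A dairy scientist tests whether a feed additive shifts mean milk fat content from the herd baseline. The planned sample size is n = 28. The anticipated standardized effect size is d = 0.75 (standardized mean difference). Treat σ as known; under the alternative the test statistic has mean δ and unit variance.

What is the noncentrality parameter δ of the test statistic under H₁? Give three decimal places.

δ ≈ 3.969

The noncentrality parameter scales effect size by the design's sample-size factor: δ = d·√n = 0.75 × √28 = 3.9686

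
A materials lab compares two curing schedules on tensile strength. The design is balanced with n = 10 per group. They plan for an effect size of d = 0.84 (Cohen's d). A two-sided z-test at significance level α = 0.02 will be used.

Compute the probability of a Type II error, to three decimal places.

Noncentrality parameter: λ = d·√(n/2) = 0.84 × √(10/2) = 1.8783
Critical value for a two-sided test at α = 0.02: z_{α/2} = 2.326.
Power = Φ(λ − 2.326) + Φ(−λ − 2.326) = Φ(-0.448) + Φ(-4.205) = 0.3271 + 0.0000 = 0.3271.
Type II error: β = 1 − power = 1 − 0.3271 = 0.6729.

β ≈ 0.673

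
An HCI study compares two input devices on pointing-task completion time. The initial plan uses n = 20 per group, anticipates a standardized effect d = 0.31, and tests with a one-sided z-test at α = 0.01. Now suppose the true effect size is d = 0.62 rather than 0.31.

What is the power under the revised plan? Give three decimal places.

Power ≈ 0.357

With d = 0.62: δ = d·√(n/2) = 0.62 × √(20/2) = 1.9606. Critical value z_{0.01} = 2.326.
Revised power = Φ(δ − 2.326) = Φ(-0.366) = 0.3573.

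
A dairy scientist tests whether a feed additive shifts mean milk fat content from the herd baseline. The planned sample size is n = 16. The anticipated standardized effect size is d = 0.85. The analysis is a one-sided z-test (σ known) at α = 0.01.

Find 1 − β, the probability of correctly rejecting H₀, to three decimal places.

Noncentrality parameter: δ = d·√n = 0.85 × √16 = 3.4000
One-sided α = 0.01 → critical value z_{0.01} = 2.326.
Power = P(Z > 2.326 − δ) = Φ(1.074) = 0.8585.

Power ≈ 0.859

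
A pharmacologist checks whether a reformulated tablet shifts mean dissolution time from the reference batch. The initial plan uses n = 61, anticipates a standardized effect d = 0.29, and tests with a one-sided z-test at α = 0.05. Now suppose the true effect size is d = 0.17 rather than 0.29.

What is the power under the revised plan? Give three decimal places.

Power ≈ 0.376

With d = 0.17: δ = d·√n = 0.17 × √61 = 1.3277. Critical value z_{0.05} = 1.645.
Revised power = P(Z > 1.645 − δ) = Φ(-0.317) = 0.3756.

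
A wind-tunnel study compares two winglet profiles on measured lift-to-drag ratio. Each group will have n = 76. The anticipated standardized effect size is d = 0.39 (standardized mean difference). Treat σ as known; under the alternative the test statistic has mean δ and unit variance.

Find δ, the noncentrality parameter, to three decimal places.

δ = d·√(n/2) = 0.39 × √(76/2) = 2.4041

δ ≈ 2.404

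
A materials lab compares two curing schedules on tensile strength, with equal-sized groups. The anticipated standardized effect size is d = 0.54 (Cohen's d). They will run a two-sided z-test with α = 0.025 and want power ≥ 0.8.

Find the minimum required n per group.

n = 66 per group

For power 0.8 need Φ(δ − z_{0.0125}) = 0.8, so δ = z_{0.0125} + z_{0.20} = 2.241 + 0.842 = 3.083.
(For δ > 0 the lower-tail rejection region contributes negligibly to power, so the one-term inversion is standard.)
δ = d·√(n/2) ⇒ n = 2(δ/d)² = 2 × (3.083 / 0.54)² = 65.19.
Rounding up, n = 66 per group.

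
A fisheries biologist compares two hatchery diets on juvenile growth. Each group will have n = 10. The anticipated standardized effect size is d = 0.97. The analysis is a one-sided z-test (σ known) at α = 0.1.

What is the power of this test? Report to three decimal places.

Power ≈ 0.813

Noncentrality parameter: δ = d·√(n/2) = 0.97 × √(10/2) = 2.1690
One-sided α = 0.1 → critical value z_{0.1} = 1.282.
Power = P(Z > 1.282 − δ) = Φ(0.887) = 0.8126.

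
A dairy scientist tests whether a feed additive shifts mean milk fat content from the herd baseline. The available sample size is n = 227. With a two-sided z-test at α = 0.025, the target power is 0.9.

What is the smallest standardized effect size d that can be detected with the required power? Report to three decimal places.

d ≈ 0.234

Required noncentrality: δ = z_{0.0125} + z_{0.10} = 2.241 + 1.282 = 3.523.
(The second rejection-region term Φ(−δ − z_{α/2}) is negligible and dropped.)
δ = d·√n ⇒ d = δ/√n = 3.523/√227 = 0.2338.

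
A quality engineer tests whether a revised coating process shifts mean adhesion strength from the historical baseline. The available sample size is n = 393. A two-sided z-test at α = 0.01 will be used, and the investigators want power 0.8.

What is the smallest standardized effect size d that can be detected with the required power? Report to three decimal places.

Required noncentrality: δ = z_{0.005} + z_{0.20} = 2.576 + 0.842 = 3.417.
(The second rejection-region term Φ(−δ − z_{α/2}) is negligible and dropped.)
δ = d·√n ⇒ d = δ/√n = 3.417/√393 = 0.1724.

d ≈ 0.172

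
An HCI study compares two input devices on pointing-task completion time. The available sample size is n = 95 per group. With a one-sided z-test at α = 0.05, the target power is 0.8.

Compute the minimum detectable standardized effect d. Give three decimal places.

d ≈ 0.361

Required noncentrality: δ = z_{0.05} + z_{0.20} = 1.645 + 0.842 = 2.486.
δ = d·√(n/2) ⇒ d = δ/√(n/2) = 2.486/√(95/2) = 0.3608.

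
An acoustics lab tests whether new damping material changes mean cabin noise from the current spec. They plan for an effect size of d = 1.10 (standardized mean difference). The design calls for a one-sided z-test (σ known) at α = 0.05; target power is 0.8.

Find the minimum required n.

For power 0.8 need Φ(δ − z_{0.05}) = 0.8, so δ = z_{0.05} + z_{0.20} = 1.645 + 0.842 = 2.486.
δ = d·√n ⇒ n = (δ/d)² = (2.486 / 1.10)² = 5.11.
Round up to the next whole unit.

n = 6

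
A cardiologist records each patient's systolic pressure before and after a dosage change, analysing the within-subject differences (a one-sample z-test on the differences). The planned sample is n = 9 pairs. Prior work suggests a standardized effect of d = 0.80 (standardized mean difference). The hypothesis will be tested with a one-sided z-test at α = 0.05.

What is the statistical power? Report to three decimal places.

Noncentrality parameter: δ = d·√n = 0.80 × √9 = 2.4000
One-sided α = 0.05 → critical value z_{0.05} = 1.645.
Power = P(Z > 1.645 − δ) = Φ(0.755) = 0.7749.

Power ≈ 0.775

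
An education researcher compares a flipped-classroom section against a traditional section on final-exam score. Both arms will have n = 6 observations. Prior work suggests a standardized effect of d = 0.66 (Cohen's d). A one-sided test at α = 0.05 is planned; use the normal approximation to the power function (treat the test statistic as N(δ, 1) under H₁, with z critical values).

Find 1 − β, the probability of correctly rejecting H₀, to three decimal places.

Power ≈ 0.308

Noncentrality parameter: δ = d·√(n/2) = 0.66 × √(6/2) = 1.1432
One-sided α = 0.05 → critical value z_{0.05} = 1.645.
Power = Φ(δ − 1.645) = Φ(-0.502) = 0.3079.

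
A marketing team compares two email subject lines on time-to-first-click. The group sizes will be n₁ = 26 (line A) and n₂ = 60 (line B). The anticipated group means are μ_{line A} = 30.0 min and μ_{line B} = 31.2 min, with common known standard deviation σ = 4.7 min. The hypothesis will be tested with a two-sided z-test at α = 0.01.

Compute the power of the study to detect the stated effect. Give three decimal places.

Standardized effect: d = |μ_{line A} − μ_{line B}| / σ = |30.0 − 31.2| / 4.7 = 0.2553
Noncentrality parameter: δ = d / √(1/n₁ + 1/n₂) = 0.2553 / √(1/26 + 1/60) = 1.0874
Critical value for a two-sided test at α = 0.01: z_{α/2} = 2.576.
Power = Φ(δ − 2.576) + Φ(−δ − 2.576) = Φ(-1.488) + Φ(-3.663) = 0.0683 + 0.0001 = 0.0684.

Power ≈ 0.068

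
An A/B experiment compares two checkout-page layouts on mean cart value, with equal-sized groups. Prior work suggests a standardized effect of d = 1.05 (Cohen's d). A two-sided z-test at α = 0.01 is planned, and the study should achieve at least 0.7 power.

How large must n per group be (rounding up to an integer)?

n = 18 per group

Set Φ(δ − 2.576) = 0.7; then δ − 2.576 = Φ⁻¹(0.7) = 0.524, giving δ = 3.100.
(The Φ(−δ − z_{α/2}) term is vanishingly small for δ > 0 and is dropped in the standard sample-size formula.)
δ = d·√(n/2) ⇒ n = 2(δ/d)² = 2 × (3.100 / 1.05)² = 17.44.
Rounding up, n = 18 per group.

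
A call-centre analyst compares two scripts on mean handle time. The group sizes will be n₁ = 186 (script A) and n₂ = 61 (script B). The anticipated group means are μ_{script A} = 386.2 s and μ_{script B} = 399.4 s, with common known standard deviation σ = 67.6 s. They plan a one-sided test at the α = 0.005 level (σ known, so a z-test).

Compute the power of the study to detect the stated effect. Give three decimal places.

Standardized effect: d = |μ_{script A} − μ_{script B}| / σ = |386.2 − 399.4| / 67.6 = 0.1953
Noncentrality parameter: δ = d / √(1/n₁ + 1/n₂) = 0.1953 / √(1/186 + 1/61) = 1.3234
One-sided α = 0.005 → critical value z_{0.005} = 2.576.
Power = P(Z > 2.576 − δ) = Φ(-1.252) = 0.1052.

Power ≈ 0.105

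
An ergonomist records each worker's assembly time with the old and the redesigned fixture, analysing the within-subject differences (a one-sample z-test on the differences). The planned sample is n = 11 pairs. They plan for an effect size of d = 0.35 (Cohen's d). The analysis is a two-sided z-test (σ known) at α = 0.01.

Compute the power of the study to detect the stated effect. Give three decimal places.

Noncentrality parameter: δ = d·√n = 0.35 × √11 = 1.1608
Two-sided α = 0.01 → critical value z_{0.005} = 2.576.
Power = Φ(δ − 2.576) + Φ(−δ − 2.576) = Φ(-1.415) + Φ(-3.737) = 0.0785 + 0.0001 = 0.0786.

Power ≈ 0.079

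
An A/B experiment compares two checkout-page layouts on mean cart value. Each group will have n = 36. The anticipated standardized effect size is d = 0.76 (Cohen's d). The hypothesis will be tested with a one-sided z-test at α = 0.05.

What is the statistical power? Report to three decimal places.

Power ≈ 0.943

Noncentrality parameter: δ = d·√(n/2) = 0.76 × √(36/2) = 3.2244
One-sided α = 0.05 → critical value z_{0.05} = 1.645.
Power = Φ(δ − 1.645) = Φ(1.580) = 0.9429.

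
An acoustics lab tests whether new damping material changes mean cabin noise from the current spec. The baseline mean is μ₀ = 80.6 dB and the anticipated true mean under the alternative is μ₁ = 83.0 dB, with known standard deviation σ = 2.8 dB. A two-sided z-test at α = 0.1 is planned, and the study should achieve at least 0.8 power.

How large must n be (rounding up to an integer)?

n = 9

Standardized effect: d = |μ₁ − μ₀| / σ = |83.0 − 80.6| / 2.8 = 0.8571
Set Φ(δ − 1.645) = 0.8; then δ − 1.645 = Φ⁻¹(0.8) = 0.842, giving δ = 2.486.
(Ignoring the negligible lower-tail rejection probability gives the usual closed-form inversion.)
δ = d·√n ⇒ n = (δ/d)² = (2.486 / 0.8571)² = 8.42.
Rounding up, n = 9.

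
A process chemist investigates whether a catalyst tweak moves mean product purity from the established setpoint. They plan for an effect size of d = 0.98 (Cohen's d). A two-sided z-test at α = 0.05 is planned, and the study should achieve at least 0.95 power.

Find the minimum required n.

n = 14

Set Φ(δ − 1.960) = 0.95; then δ − 1.960 = Φ⁻¹(0.95) = 1.645, giving δ = 3.605.
(The Φ(−δ − z_{α/2}) term is vanishingly small for δ > 0 and is dropped in the standard sample-size formula.)
δ = d·√n ⇒ n = (δ/d)² = (3.605 / 0.98)² = 13.53.
Rounding up, n = 14.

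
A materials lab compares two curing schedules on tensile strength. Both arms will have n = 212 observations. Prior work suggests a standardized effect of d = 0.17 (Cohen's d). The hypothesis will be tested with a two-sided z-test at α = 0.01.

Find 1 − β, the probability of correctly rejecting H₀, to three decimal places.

Power ≈ 0.205

Noncentrality parameter: δ = d·√(n/2) = 0.17 × √(212/2) = 1.7503
Critical value for a two-sided test at α = 0.01: z_{α/2} = 2.576.
Power = Φ(δ − 2.576) + Φ(−δ − 2.576) = Φ(-0.826) + Φ(-4.326) = 0.2045 + 0.0000 = 0.2045.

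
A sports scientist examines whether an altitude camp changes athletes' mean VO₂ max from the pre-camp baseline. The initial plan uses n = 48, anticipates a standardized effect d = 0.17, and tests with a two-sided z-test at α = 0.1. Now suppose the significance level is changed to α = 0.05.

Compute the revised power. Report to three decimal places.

Power ≈ 0.218

δ = d·√n = 0.17 × √48 = 1.1778 (unchanged). New critical value: z_{0.025} = 1.960.
Revised power = Φ(δ − 1.960) + Φ(−δ − 1.960) = Φ(-0.782) + Φ(-3.138) = 0.2171 + 0.0009 = 0.2179.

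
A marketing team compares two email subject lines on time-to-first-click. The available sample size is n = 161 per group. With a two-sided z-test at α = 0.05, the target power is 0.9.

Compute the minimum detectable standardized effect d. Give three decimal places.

d ≈ 0.361

Need Φ(δ − 1.960) = 0.9, so δ = 1.960 + 1.282 = 3.242.
(Lower-tail contribution to power is negligible for δ > 0.)
δ = d·√(n/2) ⇒ d = δ/√(n/2) = 3.242/√(161/2) = 0.3613.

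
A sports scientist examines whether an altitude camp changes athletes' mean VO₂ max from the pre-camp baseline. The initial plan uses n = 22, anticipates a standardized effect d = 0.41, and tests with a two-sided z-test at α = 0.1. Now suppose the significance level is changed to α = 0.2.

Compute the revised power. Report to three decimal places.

Power ≈ 0.740

δ = d·√n = 0.41 × √22 = 1.9231 (unchanged). New critical value: z_{0.1} = 1.282.
Revised power = Φ(δ − 1.282) + Φ(−δ − 1.282) = Φ(0.642) + Φ(-3.205) = 0.7394 + 0.0007 = 0.7401.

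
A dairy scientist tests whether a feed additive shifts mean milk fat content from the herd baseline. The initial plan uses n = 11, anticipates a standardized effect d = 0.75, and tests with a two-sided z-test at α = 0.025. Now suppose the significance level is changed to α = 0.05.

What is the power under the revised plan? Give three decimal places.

δ = d·√n = 0.75 × √11 = 2.4875 (unchanged). New critical value: z_{0.025} = 1.960.
Revised power = Φ(δ − 1.960) + Φ(−δ − 1.960) = Φ(0.528) + Φ(-4.447) = 0.7011 + 0.0000 = 0.7011.

Power ≈ 0.701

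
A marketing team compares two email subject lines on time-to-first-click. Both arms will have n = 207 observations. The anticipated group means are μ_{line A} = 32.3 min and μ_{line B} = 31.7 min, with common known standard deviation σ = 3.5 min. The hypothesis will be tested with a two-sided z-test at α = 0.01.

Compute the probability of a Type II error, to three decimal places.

β ≈ 0.797

Standardized effect: d = |μ_{line A} − μ_{line B}| / σ = |32.3 − 31.7| / 3.5 = 0.1714
Noncentrality parameter: δ = d·√(n/2) = 0.1714 × √(207/2) = 1.7440
Critical value for a two-sided test at α = 0.01: z_{α/2} = 2.576.
Power = Φ(δ − 2.576) + Φ(−δ − 2.576) = Φ(-0.832) + Φ(-4.320) = 0.2028 + 0.0000 = 0.2028.
Type II error: β = 1 − power = 1 − 0.2028 = 0.7972.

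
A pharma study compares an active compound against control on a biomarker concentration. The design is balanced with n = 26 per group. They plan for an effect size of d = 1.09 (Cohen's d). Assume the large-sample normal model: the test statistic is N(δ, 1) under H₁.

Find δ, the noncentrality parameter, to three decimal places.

The noncentrality parameter scales effect size by the design's sample-size factor: δ = d·√(n/2) = 1.09 × √(26/2) = 3.9301

δ ≈ 3.930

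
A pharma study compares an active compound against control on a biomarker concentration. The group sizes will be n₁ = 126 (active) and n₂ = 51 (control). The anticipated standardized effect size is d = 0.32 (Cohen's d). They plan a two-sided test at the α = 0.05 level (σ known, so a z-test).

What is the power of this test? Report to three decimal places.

Power ≈ 0.487

Noncentrality parameter: δ = d / √(1/n₁ + 1/n₂) = 0.32 / √(1/126 + 1/51) = 1.9281
Critical value for a two-sided test at α = 0.05: z_{α/2} = 1.960.
Power = Φ(δ − 1.960) + Φ(−δ − 1.960) = Φ(-0.032) + Φ(-3.888) = 0.4873 + 0.0001 = 0.4873.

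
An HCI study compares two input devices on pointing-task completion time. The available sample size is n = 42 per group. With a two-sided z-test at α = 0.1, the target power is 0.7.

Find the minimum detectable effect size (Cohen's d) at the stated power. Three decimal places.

Required noncentrality: δ = z_{0.05} + z_{0.30} = 1.645 + 0.524 = 2.169.
(The second rejection-region term Φ(−δ − z_{α/2}) is negligible and dropped.)
δ = d·√(n/2) ⇒ d = δ/√(n/2) = 2.169/√(42/2) = 0.4734.

d ≈ 0.473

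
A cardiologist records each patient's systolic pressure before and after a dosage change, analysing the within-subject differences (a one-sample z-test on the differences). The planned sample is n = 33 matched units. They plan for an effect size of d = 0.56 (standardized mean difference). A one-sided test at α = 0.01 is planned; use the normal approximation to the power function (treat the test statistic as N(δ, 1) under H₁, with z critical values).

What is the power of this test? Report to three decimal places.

Noncentrality parameter: δ = d·√n = 0.56 × √33 = 3.2170
One-sided α = 0.01 → critical value z_{0.01} = 2.326.
Power = Φ(δ − 2.326) = Φ(0.891) = 0.8134.

Power ≈ 0.813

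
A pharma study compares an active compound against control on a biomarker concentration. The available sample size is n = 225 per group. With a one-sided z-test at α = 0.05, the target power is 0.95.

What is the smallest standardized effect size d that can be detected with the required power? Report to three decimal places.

Required noncentrality: δ = z_{0.05} + z_{0.05} = 1.645 + 1.645 = 3.290.
δ = d·√(n/2) ⇒ d = δ/√(n/2) = 3.290/√(225/2) = 0.3102.

d ≈ 0.310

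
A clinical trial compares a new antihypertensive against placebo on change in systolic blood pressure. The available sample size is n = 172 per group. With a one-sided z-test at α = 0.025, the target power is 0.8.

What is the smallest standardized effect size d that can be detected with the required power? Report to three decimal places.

d ≈ 0.302

Need Φ(δ − 1.960) = 0.8, so δ = 1.960 + 0.842 = 2.802.
δ = d·√(n/2) ⇒ d = δ/√(n/2) = 2.802/√(172/2) = 0.3021.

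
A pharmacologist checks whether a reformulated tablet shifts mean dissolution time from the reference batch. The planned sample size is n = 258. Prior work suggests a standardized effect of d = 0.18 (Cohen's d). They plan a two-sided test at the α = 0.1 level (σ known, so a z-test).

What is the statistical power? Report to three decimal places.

Noncentrality parameter: δ = d·√n = 0.18 × √258 = 2.8912
Two-sided α = 0.1 → critical value z_{0.05} = 1.645.
Power = Φ(δ − 1.645) + Φ(−δ − 1.645) = Φ(1.246) + Φ(-4.536) = 0.8937 + 0.0000 = 0.8937.

Power ≈ 0.894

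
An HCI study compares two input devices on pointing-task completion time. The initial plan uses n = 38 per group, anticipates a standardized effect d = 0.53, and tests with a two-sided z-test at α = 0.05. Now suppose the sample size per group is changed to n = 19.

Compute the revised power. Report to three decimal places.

With n = 19 per group: δ = d·√(n/2) = 0.53 × √(19/2) = 1.6336. Critical value z_{0.025} = 1.960.
Revised power = Φ(δ − 1.960) + Φ(−δ − 1.960) = Φ(-0.326) + Φ(-3.594) = 0.3721 + 0.0002 = 0.3722.

Power ≈ 0.372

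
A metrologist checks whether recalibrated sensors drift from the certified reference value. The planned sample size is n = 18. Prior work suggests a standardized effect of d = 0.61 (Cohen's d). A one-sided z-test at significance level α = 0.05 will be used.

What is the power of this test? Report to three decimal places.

Power ≈ 0.827

Noncentrality parameter: δ = d·√n = 0.61 × √18 = 2.5880
Critical value for a one-sided test at α = 0.05: z_α = 1.645.
Power = P(Z > 1.645 − δ) = Φ(0.943) = 0.8272.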